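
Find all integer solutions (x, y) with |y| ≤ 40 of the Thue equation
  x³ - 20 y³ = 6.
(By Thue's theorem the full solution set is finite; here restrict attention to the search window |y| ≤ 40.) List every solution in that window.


The equation is x³ - 20y³ = 6. For fixed y, x³ = 20·y³ + 6, so a solution requires the RHS to be a perfect cube.
Strategy: iterate y from -40 to 40, compute RHS = 20·y³ + 6, and check whether it is a (positive or negative) perfect cube.
Check small values of y:
  y = 0: RHS = 6 is not a perfect cube.
  y = 1: RHS = 26 is not a perfect cube.
  y = -1: RHS = -14 is not a perfect cube.
  y = 2: RHS = 166 is not a perfect cube.
  y = -2: RHS = -154 is not a perfect cube.
  y = 3: RHS = 546 is not a perfect cube.
  y = -3: RHS = -534 is not a perfect cube.
Continuing the search up to |y| = 40 finds no solutions either.
No (x, y) in the scanned range satisfies the equation.

No integer solutions with |y| ≤ 40.


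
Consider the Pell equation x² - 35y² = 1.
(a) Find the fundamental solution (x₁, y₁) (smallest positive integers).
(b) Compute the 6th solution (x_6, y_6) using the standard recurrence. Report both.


Step 1: Find the fundamental solution (x₁, y₁) of x² - 35y² = 1.
  Expand √35 as a continued fraction. a₀ = ⌊√35⌋ = 5; iterate m_{k+1} = d_k·a_k − m_k, d_{k+1} = (35 − m_{k+1}²)/d_k, a_{k+1} = ⌊(a₀ + m_{k+1})/d_{k+1}⌋ (starting m₀ = 0, d₀ = 1), with convergents p_k = a_k·p_{k-1} + p_{k-2}, q_k = a_k·q_{k-1} + q_{k-2} (p₋₁ = 1, q₋₁ = 0):
  k = 0: a₀ = 5; p₀/q₀ = 5/1; p₀² − 35·q₀² = 25 − 35 = -10.
  k = 1: m = 5, d = 10, a = ⌊(5 + 5)/10⌋ = 1; p/q = (1·5 + 1)/(1·1 + 0) = 6/1; p² − 35·q² = 36 − 35 = 1.
  The first convergent with p² − 35·q² = 1 gives the fundamental solution (x₁, y₁) = (6, 1).
Step 2: Apply the recurrence (x_{n+1}, y_{n+1}) = (x₁x_n + 35y₁y_n, x₁y_n + y₁x_n) repeatedly.
  From (x_1, y_1) = (6, 1): x_2 = 6·6 + 35·1·1 = 71; y_2 = 6·1 + 1·6 = 12.
  From (x_2, y_2) = (71, 12): x_3 = 6·71 + 35·1·12 = 846; y_3 = 6·12 + 1·71 = 143.
  From (x_3, y_3) = (846, 143): x_4 = 6·846 + 35·1·143 = 10081; y_4 = 6·143 + 1·846 = 1704.
  From (x_4, y_4) = (10081, 1704): x_5 = 6·10081 + 35·1·1704 = 120126; y_5 = 6·1704 + 1·10081 = 20305.
  From (x_5, y_5) = (120126, 20305): x_6 = 6·120126 + 35·1·20305 = 1431431; y_6 = 6·20305 + 1·120126 = 241956.
Step 3: Verify x_6² - 35·y_6² = 2048994707761 - 2048994707760 = 1 (should be 1). ✓

(x_1, y_1) = (6, 1); (x_6, y_6) = (1431431, 241956).


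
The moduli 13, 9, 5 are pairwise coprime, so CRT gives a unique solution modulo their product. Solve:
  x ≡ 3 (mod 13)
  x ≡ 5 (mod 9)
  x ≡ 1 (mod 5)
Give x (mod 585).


Moduli 13, 9, 5 are pairwise coprime; by CRT there is a unique solution modulo M = 13 · 9 · 5 = 585.
Solve pairwise, accumulating the modulus:
  Start with x ≡ 3 (mod 13).
  Combine with x ≡ 5 (mod 9): since gcd(13, 9) = 1, we get a unique residue mod 117.
    Write x = 3 + 13·t and substitute into x ≡ 5 (mod 9): 13·t ≡ 5 − 3 = 2 (mod 9).
    Reduce coefficients mod 9: 4·t ≡ 2 (mod 9).
    The inverse of 4 mod 9 is 7 (since 4·7 = 28 = 3·9 + 1), so t ≡ 7·2 = 14 ≡ 5 (mod 9).
    Then x = 3 + 13·5 = 68, valid modulo lcm(13, 9) = 117: x ≡ 68 (mod 117).
  Combine with x ≡ 1 (mod 5): since gcd(117, 5) = 1, we get a unique residue mod 585.
    Write x = 68 + 117·t and substitute into x ≡ 1 (mod 5): 117·t ≡ 1 − 68 = -67 (mod 5).
    Reduce coefficients mod 5: 2·t ≡ 3 (mod 5).
    The inverse of 2 mod 5 is 3 (since 2·3 = 6 = 1·5 + 1), so t ≡ 3·3 = 9 ≡ 4 (mod 5).
    Then x = 68 + 117·4 = 536, valid modulo lcm(117, 5) = 585: x ≡ 536 (mod 585).
Verify: 536 mod 13 = 3 ✓, 536 mod 9 = 5 ✓, 536 mod 5 = 1 ✓.

x ≡ 536 (mod 585).


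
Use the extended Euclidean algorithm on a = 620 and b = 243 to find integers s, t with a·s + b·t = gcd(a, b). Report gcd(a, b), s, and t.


Euclidean algorithm on (620, 243) — divide until remainder is 0:
  620 = 2 · 243 + 134
  243 = 1 · 134 + 109
  134 = 1 · 109 + 25
  109 = 4 · 25 + 9
  25 = 2 · 9 + 7
  9 = 1 · 7 + 2
  7 = 3 · 2 + 1
  2 = 2 · 1 + 0
gcd(620, 243) = 1.
Track Bezout coefficients alongside the remainders: start with r₀ = 620 = a·1 + b·0 (s = 1, t = 0) and r₁ = 243 = a·0 + b·1 (s = 0, t = 1); each new remainder r_{k+1} = r_{k-1} − q_k·r_k inherits s_{k+1} = s_{k-1} − q_k·s_k, t_{k+1} = t_{k-1} − q_k·t_k, so r_k = a·s_k + b·t_k at every step:
  q = 2: r = 134, s = 1 − 2·0 = 1, t = 0 − 2·1 = -2  (check: 620·1 + 243·(-2) = 134)
  q = 1: r = 109, s = 0 − 1·1 = -1, t = 1 − 1·(-2) = 3  (check: 620·(-1) + 243·3 = 109)
  q = 1: r = 25, s = 1 − 1·(-1) = 2, t = -2 − 1·3 = -5  (check: 620·2 + 243·(-5) = 25)
  q = 4: r = 9, s = -1 − 4·2 = -9, t = 3 − 4·(-5) = 23  (check: 620·(-9) + 243·23 = 9)
  q = 2: r = 7, s = 2 − 2·(-9) = 20, t = -5 − 2·23 = -51  (check: 620·20 + 243·(-51) = 7)
  q = 1: r = 2, s = -9 − 1·20 = -29, t = 23 − 1·(-51) = 74  (check: 620·(-29) + 243·74 = 2)
  q = 3: r = 1, s = 20 − 3·(-29) = 107, t = -51 − 3·74 = -273  (check: 620·107 + 243·(-273) = 1)
The row with r = 1 (the gcd) gives the Bezout coefficients s = 107, t = -273.
Result: 620 · (107) + 243 · (-273) = 1.

gcd(620, 243) = 1; s = 107, t = -273 (check: 620·107 + 243·(-273) = 1).


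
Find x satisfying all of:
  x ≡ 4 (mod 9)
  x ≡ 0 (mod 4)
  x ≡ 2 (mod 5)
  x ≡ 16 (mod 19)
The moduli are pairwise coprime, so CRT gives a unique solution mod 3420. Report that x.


Product of moduli M = 9 · 4 · 5 · 19 = 3420.
Merge one congruence at a time:
  Start: x ≡ 4 (mod 9).
  Combine with x ≡ 0 (mod 4); new modulus lcm = 36.
    Write x = 4 + 9·t and substitute into x ≡ 0 (mod 4): 9·t ≡ 0 − 4 = -4 (mod 4).
    Reduce coefficients mod 4: 1·t ≡ 0 (mod 4).
    So t ≡ 0 (mod 4).
    Then x = 4 + 9·0 = 4, valid modulo lcm(9, 4) = 36: x ≡ 4 (mod 36).
  Combine with x ≡ 2 (mod 5); new modulus lcm = 180.
    Write x = 4 + 36·t and substitute into x ≡ 2 (mod 5): 36·t ≡ 2 − 4 = -2 (mod 5).
    Reduce coefficients mod 5: 1·t ≡ 3 (mod 5).
    So t ≡ 3 (mod 5).
    Then x = 4 + 36·3 = 112, valid modulo lcm(36, 5) = 180: x ≡ 112 (mod 180).
  Combine with x ≡ 16 (mod 19); new modulus lcm = 3420.
    Write x = 112 + 180·t and substitute into x ≡ 16 (mod 19): 180·t ≡ 16 − 112 = -96 (mod 19).
    Reduce coefficients mod 19: 9·t ≡ 18 (mod 19).
    The inverse of 9 mod 19 is 17 (since 9·17 = 153 = 8·19 + 1), so t ≡ 17·18 = 306 ≡ 2 (mod 19).
    Then x = 112 + 180·2 = 472, valid modulo lcm(180, 19) = 3420: x ≡ 472 (mod 3420).
Verify against each original: 472 mod 9 = 4, 472 mod 4 = 0, 472 mod 5 = 2, 472 mod 19 = 16.

x ≡ 472 (mod 3420).


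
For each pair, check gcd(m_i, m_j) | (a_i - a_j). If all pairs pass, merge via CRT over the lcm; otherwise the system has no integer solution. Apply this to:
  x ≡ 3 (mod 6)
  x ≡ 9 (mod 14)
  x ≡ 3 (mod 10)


Moduli 6, 14, 10 are not pairwise coprime, so CRT works modulo lcm(m_i) when all pairwise compatibility conditions hold.
Pairwise compatibility: gcd(m_i, m_j) must divide a_i - a_j for every pair.
Merge one congruence at a time:
  Start: x ≡ 3 (mod 6).
  Combine with x ≡ 9 (mod 14): gcd(6, 14) = 2; 9 - 3 = 6, which IS divisible by 2, so compatible.
    Write x = 3 + 6·t and substitute into x ≡ 9 (mod 14): 6·t ≡ 9 − 3 = 6 (mod 14).
    Divide the congruence (and modulus) by g = 2: 3·t ≡ 3 (mod 7).
    The inverse of 3 mod 7 is 5 (since 3·5 = 15 = 2·7 + 1), so t ≡ 5·3 = 15 ≡ 1 (mod 7).
    Then x = 3 + 6·1 = 9, valid modulo lcm(6, 14) = 42: x ≡ 9 (mod 42).
  Combine with x ≡ 3 (mod 10): gcd(42, 10) = 2; 3 - 9 = -6, which IS divisible by 2, so compatible.
    Write x = 9 + 42·t and substitute into x ≡ 3 (mod 10): 42·t ≡ 3 − 9 = -6 (mod 10).
    Divide the congruence (and modulus) by g = 2: 21·t ≡ -3 (mod 5).
    Reduce coefficients mod 5: 1·t ≡ 2 (mod 5).
    So t ≡ 2 (mod 5).
    Then x = 9 + 42·2 = 93, valid modulo lcm(42, 10) = 210: x ≡ 93 (mod 210).
Verify: 93 mod 6 = 3, 93 mod 14 = 9, 93 mod 10 = 3.

x ≡ 93 (mod 210).


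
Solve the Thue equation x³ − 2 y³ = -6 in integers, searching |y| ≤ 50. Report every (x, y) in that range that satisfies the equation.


The equation is x³ - 2y³ = -6. For fixed y, x³ = 2·y³ − 6, so a solution requires the RHS to be a perfect cube.
Strategy: iterate y from -50 to 50, compute RHS = 2·y³ − 6, and check whether it is a (positive or negative) perfect cube.
Check small values of y:
  y = 0: RHS = -6 is not a perfect cube.
  y = 1: RHS = -4 is not a perfect cube.
  y = -1: RHS = -8 = (-2)³ ⇒ x = -2 works.
  y = 2: RHS = 10 is not a perfect cube.
  y = -2: RHS = -22 is not a perfect cube.
  y = 3: RHS = 48 is not a perfect cube.
  y = -3: RHS = -60 is not a perfect cube.
Continuing the search up to |y| = 50 finds no further solutions beyond those listed.
Collected solutions: (-2, -1).

Solutions (with |y| ≤ 50): (-2, -1).


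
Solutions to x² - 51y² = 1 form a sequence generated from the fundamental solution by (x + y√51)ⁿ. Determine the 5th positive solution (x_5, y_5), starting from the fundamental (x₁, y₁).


Step 1: Find the fundamental solution (x₁, y₁) of x² - 51y² = 1.
  Expand √51 as a continued fraction. a₀ = ⌊√51⌋ = 7; iterate m_{k+1} = d_k·a_k − m_k, d_{k+1} = (51 − m_{k+1}²)/d_k, a_{k+1} = ⌊(a₀ + m_{k+1})/d_{k+1}⌋ (starting m₀ = 0, d₀ = 1), with convergents p_k = a_k·p_{k-1} + p_{k-2}, q_k = a_k·q_{k-1} + q_{k-2} (p₋₁ = 1, q₋₁ = 0):
  k = 0: a₀ = 7; p₀/q₀ = 7/1; p₀² − 51·q₀² = 49 − 51 = -2.
  k = 1: m = 7, d = 2, a = ⌊(7 + 7)/2⌋ = 7; p/q = (7·7 + 1)/(7·1 + 0) = 50/7; p² − 51·q² = 2500 − 2499 = 1.
  The first convergent with p² − 51·q² = 1 gives the fundamental solution (x₁, y₁) = (50, 7).
Step 2: Apply the recurrence (x_{n+1}, y_{n+1}) = (x₁x_n + 51y₁y_n, x₁y_n + y₁x_n) repeatedly.
  From (x_1, y_1) = (50, 7): x_2 = 50·50 + 51·7·7 = 4999; y_2 = 50·7 + 7·50 = 700.
  From (x_2, y_2) = (4999, 700): x_3 = 50·4999 + 51·7·700 = 499850; y_3 = 50·700 + 7·4999 = 69993.
  From (x_3, y_3) = (499850, 69993): x_4 = 50·499850 + 51·7·69993 = 49980001; y_4 = 50·69993 + 7·499850 = 6998600.
  From (x_4, y_4) = (49980001, 6998600): x_5 = 50·49980001 + 51·7·6998600 = 4997500250; y_5 = 50·6998600 + 7·49980001 = 699790007.
Step 3: Verify x_5² - 51·y_5² = 24975008748750062500 - 24975008748750062499 = 1 (should be 1). ✓

(x_1, y_1) = (50, 7); (x_5, y_5) = (4997500250, 699790007).


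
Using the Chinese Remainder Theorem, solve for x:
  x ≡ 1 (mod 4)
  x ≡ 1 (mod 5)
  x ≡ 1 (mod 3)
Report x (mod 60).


Moduli 4, 5, 3 are pairwise coprime; by CRT there is a unique solution modulo M = 4 · 5 · 3 = 60.
Solve pairwise, accumulating the modulus:
  Start with x ≡ 1 (mod 4).
  Combine with x ≡ 1 (mod 5): since gcd(4, 5) = 1, we get a unique residue mod 20.
    Write x = 1 + 4·t and substitute into x ≡ 1 (mod 5): 4·t ≡ 1 − 1 = 0 (mod 5).
    The inverse of 4 mod 5 is 4 (since 4·4 = 16 = 3·5 + 1), so t ≡ 4·0 = 0 ≡ 0 (mod 5).
    Then x = 1 + 4·0 = 1, valid modulo lcm(4, 5) = 20: x ≡ 1 (mod 20).
  Combine with x ≡ 1 (mod 3): since gcd(20, 3) = 1, we get a unique residue mod 60.
    Write x = 1 + 20·t and substitute into x ≡ 1 (mod 3): 20·t ≡ 1 − 1 = 0 (mod 3).
    Reduce coefficients mod 3: 2·t ≡ 0 (mod 3).
    The inverse of 2 mod 3 is 2 (since 2·2 = 4 = 1·3 + 1), so t ≡ 2·0 = 0 ≡ 0 (mod 3).
    Then x = 1 + 20·0 = 1, valid modulo lcm(20, 3) = 60: x ≡ 1 (mod 60).
Verify: 1 mod 4 = 1 ✓, 1 mod 5 = 1 ✓, 1 mod 3 = 1 ✓.

x ≡ 1 (mod 60).


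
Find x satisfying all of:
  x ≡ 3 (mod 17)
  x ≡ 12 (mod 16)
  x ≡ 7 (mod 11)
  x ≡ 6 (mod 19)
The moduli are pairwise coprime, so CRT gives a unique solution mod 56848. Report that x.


Product of moduli M = 17 · 16 · 11 · 19 = 56848.
Merge one congruence at a time:
  Start: x ≡ 3 (mod 17).
  Combine with x ≡ 12 (mod 16); new modulus lcm = 272.
    Write x = 3 + 17·t and substitute into x ≡ 12 (mod 16): 17·t ≡ 12 − 3 = 9 (mod 16).
    Reduce coefficients mod 16: 1·t ≡ 9 (mod 16).
    So t ≡ 9 (mod 16).
    Then x = 3 + 17·9 = 156, valid modulo lcm(17, 16) = 272: x ≡ 156 (mod 272).
  Combine with x ≡ 7 (mod 11); new modulus lcm = 2992.
    Write x = 156 + 272·t and substitute into x ≡ 7 (mod 11): 272·t ≡ 7 − 156 = -149 (mod 11).
    Reduce coefficients mod 11: 8·t ≡ 5 (mod 11).
    The inverse of 8 mod 11 is 7 (since 8·7 = 56 = 5·11 + 1), so t ≡ 7·5 = 35 ≡ 2 (mod 11).
    Then x = 156 + 272·2 = 700, valid modulo lcm(272, 11) = 2992: x ≡ 700 (mod 2992).
  Combine with x ≡ 6 (mod 19); new modulus lcm = 56848.
    Write x = 700 + 2992·t and substitute into x ≡ 6 (mod 19): 2992·t ≡ 6 − 700 = -694 (mod 19).
    Reduce coefficients mod 19: 9·t ≡ 9 (mod 19).
    The inverse of 9 mod 19 is 17 (since 9·17 = 153 = 8·19 + 1), so t ≡ 17·9 = 153 ≡ 1 (mod 19).
    Then x = 700 + 2992·1 = 3692, valid modulo lcm(2992, 19) = 56848: x ≡ 3692 (mod 56848).
Verify against each original: 3692 mod 17 = 3, 3692 mod 16 = 12, 3692 mod 11 = 7, 3692 mod 19 = 6.

x ≡ 3692 (mod 56848).


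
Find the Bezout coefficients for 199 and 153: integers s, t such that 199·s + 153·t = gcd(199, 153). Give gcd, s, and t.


Euclidean algorithm on (199, 153) — divide until remainder is 0:
  199 = 1 · 153 + 46
  153 = 3 · 46 + 15
  46 = 3 · 15 + 1
  15 = 15 · 1 + 0
gcd(199, 153) = 1.
Track Bezout coefficients alongside the remainders: start with r₀ = 199 = a·1 + b·0 (s = 1, t = 0) and r₁ = 153 = a·0 + b·1 (s = 0, t = 1); each new remainder r_{k+1} = r_{k-1} − q_k·r_k inherits s_{k+1} = s_{k-1} − q_k·s_k, t_{k+1} = t_{k-1} − q_k·t_k, so r_k = a·s_k + b·t_k at every step:
  q = 1: r = 46, s = 1 − 1·0 = 1, t = 0 − 1·1 = -1  (check: 199·1 + 153·(-1) = 46)
  q = 3: r = 15, s = 0 − 3·1 = -3, t = 1 − 3·(-1) = 4  (check: 199·(-3) + 153·4 = 15)
  q = 3: r = 1, s = 1 − 3·(-3) = 10, t = -1 − 3·4 = -13  (check: 199·10 + 153·(-13) = 1)
The row with r = 1 (the gcd) gives the Bezout coefficients s = 10, t = -13.
Result: 199 · (10) + 153 · (-13) = 1.

gcd(199, 153) = 1; s = 10, t = -13 (check: 199·10 + 153·(-13) = 1).


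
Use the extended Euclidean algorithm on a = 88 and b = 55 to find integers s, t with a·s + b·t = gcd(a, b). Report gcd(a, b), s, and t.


Euclidean algorithm on (88, 55) — divide until remainder is 0:
  88 = 1 · 55 + 33
  55 = 1 · 33 + 22
  33 = 1 · 22 + 11
  22 = 2 · 11 + 0
gcd(88, 55) = 11.
Track Bezout coefficients alongside the remainders: start with r₀ = 88 = a·1 + b·0 (s = 1, t = 0) and r₁ = 55 = a·0 + b·1 (s = 0, t = 1); each new remainder r_{k+1} = r_{k-1} − q_k·r_k inherits s_{k+1} = s_{k-1} − q_k·s_k, t_{k+1} = t_{k-1} − q_k·t_k, so r_k = a·s_k + b·t_k at every step:
  q = 1: r = 33, s = 1 − 1·0 = 1, t = 0 − 1·1 = -1  (check: 88·1 + 55·(-1) = 33)
  q = 1: r = 22, s = 0 − 1·1 = -1, t = 1 − 1·(-1) = 2  (check: 88·(-1) + 55·2 = 22)
  q = 1: r = 11, s = 1 − 1·(-1) = 2, t = -1 − 1·2 = -3  (check: 88·2 + 55·(-3) = 11)
The row with r = 11 (the gcd) gives the Bezout coefficients s = 2, t = -3.
Result: 88 · (2) + 55 · (-3) = 11.

gcd(88, 55) = 11; s = 2, t = -3 (check: 88·2 + 55·(-3) = 11).


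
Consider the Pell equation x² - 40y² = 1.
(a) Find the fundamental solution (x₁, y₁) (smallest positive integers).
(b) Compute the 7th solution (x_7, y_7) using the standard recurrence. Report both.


Step 1: Find the fundamental solution (x₁, y₁) of x² - 40y² = 1.
  Expand √40 as a continued fraction. a₀ = ⌊√40⌋ = 6; iterate m_{k+1} = d_k·a_k − m_k, d_{k+1} = (40 − m_{k+1}²)/d_k, a_{k+1} = ⌊(a₀ + m_{k+1})/d_{k+1}⌋ (starting m₀ = 0, d₀ = 1), with convergents p_k = a_k·p_{k-1} + p_{k-2}, q_k = a_k·q_{k-1} + q_{k-2} (p₋₁ = 1, q₋₁ = 0):
  k = 0: a₀ = 6; p₀/q₀ = 6/1; p₀² − 40·q₀² = 36 − 40 = -4.
  k = 1: m = 6, d = 4, a = ⌊(6 + 6)/4⌋ = 3; p/q = (3·6 + 1)/(3·1 + 0) = 19/3; p² − 40·q² = 361 − 360 = 1.
  The first convergent with p² − 40·q² = 1 gives the fundamental solution (x₁, y₁) = (19, 3).
Step 2: Apply the recurrence (x_{n+1}, y_{n+1}) = (x₁x_n + 40y₁y_n, x₁y_n + y₁x_n) repeatedly.
  From (x_1, y_1) = (19, 3): x_2 = 19·19 + 40·3·3 = 721; y_2 = 19·3 + 3·19 = 114.
  From (x_2, y_2) = (721, 114): x_3 = 19·721 + 40·3·114 = 27379; y_3 = 19·114 + 3·721 = 4329.
  From (x_3, y_3) = (27379, 4329): x_4 = 19·27379 + 40·3·4329 = 1039681; y_4 = 19·4329 + 3·27379 = 164388.
  From (x_4, y_4) = (1039681, 164388): x_5 = 19·1039681 + 40·3·164388 = 39480499; y_5 = 19·164388 + 3·1039681 = 6242415.
  From (x_5, y_5) = (39480499, 6242415): x_6 = 19·39480499 + 40·3·6242415 = 1499219281; y_6 = 19·6242415 + 3·39480499 = 237047382.
  From (x_6, y_6) = (1499219281, 237047382): x_7 = 19·1499219281 + 40·3·237047382 = 56930852179; y_7 = 19·237047382 + 3·1499219281 = 9001558101.
Step 3: Verify x_7² - 40·y_7² = 3241121929827149048041 - 3241121929827149048040 = 1 (should be 1). ✓

(x_1, y_1) = (19, 3); (x_7, y_7) = (56930852179, 9001558101).


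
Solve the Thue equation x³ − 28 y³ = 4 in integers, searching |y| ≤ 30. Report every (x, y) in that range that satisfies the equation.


The equation is x³ - 28y³ = 4. For fixed y, x³ = 28·y³ + 4, so a solution requires the RHS to be a perfect cube.
Strategy: iterate y from -30 to 30, compute RHS = 28·y³ + 4, and check whether it is a (positive or negative) perfect cube.
Check small values of y:
  y = 0: RHS = 4 is not a perfect cube.
  y = 1: RHS = 32 is not a perfect cube.
  y = -1: RHS = -24 is not a perfect cube.
  y = 2: RHS = 228 is not a perfect cube.
  y = -2: RHS = -220 is not a perfect cube.
  y = 3: RHS = 760 is not a perfect cube.
  y = -3: RHS = -752 is not a perfect cube.
Continuing the search up to |y| = 30 finds no solutions either.
No (x, y) in the scanned range satisfies the equation.

No integer solutions with |y| ≤ 30.


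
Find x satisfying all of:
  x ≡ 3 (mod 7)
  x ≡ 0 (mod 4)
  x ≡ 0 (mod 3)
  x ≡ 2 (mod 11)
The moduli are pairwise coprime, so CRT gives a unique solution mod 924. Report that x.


Product of moduli M = 7 · 4 · 3 · 11 = 924.
Merge one congruence at a time:
  Start: x ≡ 3 (mod 7).
  Combine with x ≡ 0 (mod 4); new modulus lcm = 28.
    Write x = 3 + 7·t and substitute into x ≡ 0 (mod 4): 7·t ≡ 0 − 3 = -3 (mod 4).
    Reduce coefficients mod 4: 3·t ≡ 1 (mod 4).
    The inverse of 3 mod 4 is 3 (since 3·3 = 9 = 2·4 + 1), so t ≡ 3·1 = 3 ≡ 3 (mod 4).
    Then x = 3 + 7·3 = 24, valid modulo lcm(7, 4) = 28: x ≡ 24 (mod 28).
  Combine with x ≡ 0 (mod 3); new modulus lcm = 84.
    Write x = 24 + 28·t and substitute into x ≡ 0 (mod 3): 28·t ≡ 0 − 24 = -24 (mod 3).
    Reduce coefficients mod 3: 1·t ≡ 0 (mod 3).
    So t ≡ 0 (mod 3).
    Then x = 24 + 28·0 = 24, valid modulo lcm(28, 3) = 84: x ≡ 24 (mod 84).
  Combine with x ≡ 2 (mod 11); new modulus lcm = 924.
    Write x = 24 + 84·t and substitute into x ≡ 2 (mod 11): 84·t ≡ 2 − 24 = -22 (mod 11).
    Reduce coefficients mod 11: 7·t ≡ 0 (mod 11).
    The inverse of 7 mod 11 is 8 (since 7·8 = 56 = 5·11 + 1), so t ≡ 8·0 = 0 ≡ 0 (mod 11).
    Then x = 24 + 84·0 = 24, valid modulo lcm(84, 11) = 924: x ≡ 24 (mod 924).
Verify against each original: 24 mod 7 = 3, 24 mod 4 = 0, 24 mod 3 = 0, 24 mod 11 = 2.

x ≡ 24 (mod 924).


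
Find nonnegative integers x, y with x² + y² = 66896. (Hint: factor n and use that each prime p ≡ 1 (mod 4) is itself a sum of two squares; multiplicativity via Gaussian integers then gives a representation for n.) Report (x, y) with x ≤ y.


Step 1: Factor n = 66896 = 2^4 · 37 · 113.
Step 2: Check the mod-4 condition on each prime factor: 2 = 2 (special); 37 ≡ 1 (mod 4), exponent 1; 113 ≡ 1 (mod 4), exponent 1.
All primes ≡ 3 (mod 4) appear to even exponent (or don't appear), so by the two-squares theorem n IS expressible as a sum of two squares.
Step 3: Build a representation. Group n = k² · m with k = 4 and m = 37 · 113 = 4181 (a product of primes ≡ 1 (mod 4)); a representation of m scales to one of n via (k·x)² + (k·y)² = k²(x² + y²). Each prime p ≡ 1 (mod 4) is itself a sum of two squares; find a² by testing p − a² for a perfect square:
  37: 37 − 1² = 36 = 6² ⇒ 37 = 1² + 6².
  113: 113 − 1² = 112, 113 − 2² = 109, 113 − 3² = 104, 113 − 4² = 97, 113 − 5² = 88, 113 − 6² = 77, 113 − 7² = 64 = 8² ⇒ 113 = 7² + 8².
  Combine using the Brahmagupta–Fibonacci identity (a² + b²)(c² + d²) = (ac − bd)² + (ad + bc)² = (ac + bd)² + (ad − bc)²:
  37 · 113 = 4181: from (1² + 6²)(7² + 8²), take (1·7 − 6·8, 1·8 + 6·7) = (7 − 48, 8 + 42) = (-41, 50); dropping signs (only squares matter) gives (41, 50); check 41² + 50² = 1681 + 2500 = 4181 ✓.
  Scale by k = 4: (4·41, 4·50) = (164, 200).
Step 4: Order so x ≤ y and verify: 164² + 200² = 26896 + 40000 = 66896 = n. ✓

n = 66896 = 164² + 200² (one valid representation with x ≤ y).


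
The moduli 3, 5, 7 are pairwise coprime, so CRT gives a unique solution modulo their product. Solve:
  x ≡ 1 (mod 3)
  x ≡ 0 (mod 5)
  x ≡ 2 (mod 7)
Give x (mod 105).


Moduli 3, 5, 7 are pairwise coprime; by CRT there is a unique solution modulo M = 3 · 5 · 7 = 105.
Solve pairwise, accumulating the modulus:
  Start with x ≡ 1 (mod 3).
  Combine with x ≡ 0 (mod 5): since gcd(3, 5) = 1, we get a unique residue mod 15.
    Write x = 1 + 3·t and substitute into x ≡ 0 (mod 5): 3·t ≡ 0 − 1 = -1 (mod 5).
    Reduce coefficients mod 5: 3·t ≡ 4 (mod 5).
    The inverse of 3 mod 5 is 2 (since 3·2 = 6 = 1·5 + 1), so t ≡ 2·4 = 8 ≡ 3 (mod 5).
    Then x = 1 + 3·3 = 10, valid modulo lcm(3, 5) = 15: x ≡ 10 (mod 15).
  Combine with x ≡ 2 (mod 7): since gcd(15, 7) = 1, we get a unique residue mod 105.
    Write x = 10 + 15·t and substitute into x ≡ 2 (mod 7): 15·t ≡ 2 − 10 = -8 (mod 7).
    Reduce coefficients mod 7: 1·t ≡ 6 (mod 7).
    So t ≡ 6 (mod 7).
    Then x = 10 + 15·6 = 100, valid modulo lcm(15, 7) = 105: x ≡ 100 (mod 105).
Verify: 100 mod 3 = 1 ✓, 100 mod 5 = 0 ✓, 100 mod 7 = 2 ✓.

x ≡ 100 (mod 105).


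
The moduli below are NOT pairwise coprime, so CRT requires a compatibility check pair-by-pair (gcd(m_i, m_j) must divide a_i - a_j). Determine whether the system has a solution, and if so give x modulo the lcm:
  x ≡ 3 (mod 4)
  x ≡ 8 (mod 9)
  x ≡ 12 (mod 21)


Moduli 4, 9, 21 are not pairwise coprime, so CRT works modulo lcm(m_i) when all pairwise compatibility conditions hold.
Pairwise compatibility: gcd(m_i, m_j) must divide a_i - a_j for every pair.
Merge one congruence at a time:
  Start: x ≡ 3 (mod 4).
  Combine with x ≡ 8 (mod 9): gcd(4, 9) = 1; 8 - 3 = 5, which IS divisible by 1, so compatible.
    Write x = 3 + 4·t and substitute into x ≡ 8 (mod 9): 4·t ≡ 8 − 3 = 5 (mod 9).
    The inverse of 4 mod 9 is 7 (since 4·7 = 28 = 3·9 + 1), so t ≡ 7·5 = 35 ≡ 8 (mod 9).
    Then x = 3 + 4·8 = 35, valid modulo lcm(4, 9) = 36: x ≡ 35 (mod 36).
  Combine with x ≡ 12 (mod 21): gcd(36, 21) = 3, and 12 - 35 = -23 is NOT divisible by 3.
    ⇒ system is inconsistent (no integer solution).

No solution (the system is inconsistent).


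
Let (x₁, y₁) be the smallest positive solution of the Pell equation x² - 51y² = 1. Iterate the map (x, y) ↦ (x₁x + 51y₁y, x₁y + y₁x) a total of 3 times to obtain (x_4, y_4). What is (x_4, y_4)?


Step 1: Find the fundamental solution (x₁, y₁) of x² - 51y² = 1.
  Expand √51 as a continued fraction. a₀ = ⌊√51⌋ = 7; iterate m_{k+1} = d_k·a_k − m_k, d_{k+1} = (51 − m_{k+1}²)/d_k, a_{k+1} = ⌊(a₀ + m_{k+1})/d_{k+1}⌋ (starting m₀ = 0, d₀ = 1), with convergents p_k = a_k·p_{k-1} + p_{k-2}, q_k = a_k·q_{k-1} + q_{k-2} (p₋₁ = 1, q₋₁ = 0):
  k = 0: a₀ = 7; p₀/q₀ = 7/1; p₀² − 51·q₀² = 49 − 51 = -2.
  k = 1: m = 7, d = 2, a = ⌊(7 + 7)/2⌋ = 7; p/q = (7·7 + 1)/(7·1 + 0) = 50/7; p² − 51·q² = 2500 − 2499 = 1.
  The first convergent with p² − 51·q² = 1 gives the fundamental solution (x₁, y₁) = (50, 7).
Step 2: Apply the recurrence (x_{n+1}, y_{n+1}) = (x₁x_n + 51y₁y_n, x₁y_n + y₁x_n) repeatedly.
  From (x_1, y_1) = (50, 7): x_2 = 50·50 + 51·7·7 = 4999; y_2 = 50·7 + 7·50 = 700.
  From (x_2, y_2) = (4999, 700): x_3 = 50·4999 + 51·7·700 = 499850; y_3 = 50·700 + 7·4999 = 69993.
  From (x_3, y_3) = (499850, 69993): x_4 = 50·499850 + 51·7·69993 = 49980001; y_4 = 50·69993 + 7·499850 = 6998600.
Step 3: Verify x_4² - 51·y_4² = 2498000499960001 - 2498000499960000 = 1 (should be 1). ✓

(x_1, y_1) = (50, 7); (x_4, y_4) = (49980001, 6998600).


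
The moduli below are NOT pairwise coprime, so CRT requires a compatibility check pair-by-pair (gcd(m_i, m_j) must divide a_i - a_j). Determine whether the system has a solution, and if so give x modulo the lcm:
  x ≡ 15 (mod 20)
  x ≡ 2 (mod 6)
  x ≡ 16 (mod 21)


Moduli 20, 6, 21 are not pairwise coprime, so CRT works modulo lcm(m_i) when all pairwise compatibility conditions hold.
Pairwise compatibility: gcd(m_i, m_j) must divide a_i - a_j for every pair.
Merge one congruence at a time:
  Start: x ≡ 15 (mod 20).
  Combine with x ≡ 2 (mod 6): gcd(20, 6) = 2, and 2 - 15 = -13 is NOT divisible by 2.
    ⇒ system is inconsistent (no integer solution).

No solution (the system is inconsistent).


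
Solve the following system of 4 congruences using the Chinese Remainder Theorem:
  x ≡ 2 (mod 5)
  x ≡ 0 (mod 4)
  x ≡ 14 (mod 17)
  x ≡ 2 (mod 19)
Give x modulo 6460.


Product of moduli M = 5 · 4 · 17 · 19 = 6460.
Merge one congruence at a time:
  Start: x ≡ 2 (mod 5).
  Combine with x ≡ 0 (mod 4); new modulus lcm = 20.
    Write x = 2 + 5·t and substitute into x ≡ 0 (mod 4): 5·t ≡ 0 − 2 = -2 (mod 4).
    Reduce coefficients mod 4: 1·t ≡ 2 (mod 4).
    So t ≡ 2 (mod 4).
    Then x = 2 + 5·2 = 12, valid modulo lcm(5, 4) = 20: x ≡ 12 (mod 20).
  Combine with x ≡ 14 (mod 17); new modulus lcm = 340.
    Write x = 12 + 20·t and substitute into x ≡ 14 (mod 17): 20·t ≡ 14 − 12 = 2 (mod 17).
    Reduce coefficients mod 17: 3·t ≡ 2 (mod 17).
    The inverse of 3 mod 17 is 6 (since 3·6 = 18 = 1·17 + 1), so t ≡ 6·2 = 12 ≡ 12 (mod 17).
    Then x = 12 + 20·12 = 252, valid modulo lcm(20, 17) = 340: x ≡ 252 (mod 340).
  Combine with x ≡ 2 (mod 19); new modulus lcm = 6460.
    Write x = 252 + 340·t and substitute into x ≡ 2 (mod 19): 340·t ≡ 2 − 252 = -250 (mod 19).
    Reduce coefficients mod 19: 17·t ≡ 16 (mod 19).
    The inverse of 17 mod 19 is 9 (since 17·9 = 153 = 8·19 + 1), so t ≡ 9·16 = 144 ≡ 11 (mod 19).
    Then x = 252 + 340·11 = 3992, valid modulo lcm(340, 19) = 6460: x ≡ 3992 (mod 6460).
Verify against each original: 3992 mod 5 = 2, 3992 mod 4 = 0, 3992 mod 17 = 14, 3992 mod 19 = 2.

x ≡ 3992 (mod 6460).


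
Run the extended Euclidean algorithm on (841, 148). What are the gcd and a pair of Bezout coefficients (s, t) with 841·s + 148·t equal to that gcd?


Euclidean algorithm on (841, 148) — divide until remainder is 0:
  841 = 5 · 148 + 101
  148 = 1 · 101 + 47
  101 = 2 · 47 + 7
  47 = 6 · 7 + 5
  7 = 1 · 5 + 2
  5 = 2 · 2 + 1
  2 = 2 · 1 + 0
gcd(841, 148) = 1.
Track Bezout coefficients alongside the remainders: start with r₀ = 841 = a·1 + b·0 (s = 1, t = 0) and r₁ = 148 = a·0 + b·1 (s = 0, t = 1); each new remainder r_{k+1} = r_{k-1} − q_k·r_k inherits s_{k+1} = s_{k-1} − q_k·s_k, t_{k+1} = t_{k-1} − q_k·t_k, so r_k = a·s_k + b·t_k at every step:
  q = 5: r = 101, s = 1 − 5·0 = 1, t = 0 − 5·1 = -5  (check: 841·1 + 148·(-5) = 101)
  q = 1: r = 47, s = 0 − 1·1 = -1, t = 1 − 1·(-5) = 6  (check: 841·(-1) + 148·6 = 47)
  q = 2: r = 7, s = 1 − 2·(-1) = 3, t = -5 − 2·6 = -17  (check: 841·3 + 148·(-17) = 7)
  q = 6: r = 5, s = -1 − 6·3 = -19, t = 6 − 6·(-17) = 108  (check: 841·(-19) + 148·108 = 5)
  q = 1: r = 2, s = 3 − 1·(-19) = 22, t = -17 − 1·108 = -125  (check: 841·22 + 148·(-125) = 2)
  q = 2: r = 1, s = -19 − 2·22 = -63, t = 108 − 2·(-125) = 358  (check: 841·(-63) + 148·358 = 1)
The row with r = 1 (the gcd) gives the Bezout coefficients s = -63, t = 358.
Result: 841 · (-63) + 148 · (358) = 1.

gcd(841, 148) = 1; s = -63, t = 358 (check: 841·(-63) + 148·358 = 1).


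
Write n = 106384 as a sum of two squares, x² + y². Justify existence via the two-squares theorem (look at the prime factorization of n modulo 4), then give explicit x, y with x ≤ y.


Step 1: Factor n = 106384 = 2^4 · 61 · 109.
Step 2: Check the mod-4 condition on each prime factor: 2 = 2 (special); 61 ≡ 1 (mod 4), exponent 1; 109 ≡ 1 (mod 4), exponent 1.
All primes ≡ 3 (mod 4) appear to even exponent (or don't appear), so by the two-squares theorem n IS expressible as a sum of two squares.
Step 3: Build a representation. Group n = k² · m with k = 4 and m = 61 · 109 = 6649 (a product of primes ≡ 1 (mod 4)); a representation of m scales to one of n via (k·x)² + (k·y)² = k²(x² + y²). Each prime p ≡ 1 (mod 4) is itself a sum of two squares; find a² by testing p − a² for a perfect square:
  61: 61 − 1² = 60, 61 − 2² = 57, 61 − 3² = 52, 61 − 4² = 45, 61 − 5² = 36 = 6² ⇒ 61 = 5² + 6².
  109: 109 − 1² = 108, 109 − 2² = 105, 109 − 3² = 100 = 10² ⇒ 109 = 3² + 10².
  Combine using the Brahmagupta–Fibonacci identity (a² + b²)(c² + d²) = (ac − bd)² + (ad + bc)² = (ac + bd)² + (ad − bc)²:
  61 · 109 = 6649: from (5² + 6²)(3² + 10²), take (5·3 − 6·10, 5·10 + 6·3) = (15 − 60, 50 + 18) = (-45, 68); dropping signs (only squares matter) gives (45, 68); check 45² + 68² = 2025 + 4624 = 6649 ✓.
  Scale by k = 4: (4·45, 4·68) = (180, 272).
Step 4: Order so x ≤ y and verify: 180² + 272² = 32400 + 73984 = 106384 = n. ✓

n = 106384 = 180² + 272² (one valid representation with x ≤ y).


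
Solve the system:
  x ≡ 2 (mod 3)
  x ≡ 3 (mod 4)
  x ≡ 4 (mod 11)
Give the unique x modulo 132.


Moduli 3, 4, 11 are pairwise coprime; by CRT there is a unique solution modulo M = 3 · 4 · 11 = 132.
Solve pairwise, accumulating the modulus:
  Start with x ≡ 2 (mod 3).
  Combine with x ≡ 3 (mod 4): since gcd(3, 4) = 1, we get a unique residue mod 12.
    Write x = 2 + 3·t and substitute into x ≡ 3 (mod 4): 3·t ≡ 3 − 2 = 1 (mod 4).
    The inverse of 3 mod 4 is 3 (since 3·3 = 9 = 2·4 + 1), so t ≡ 3·1 = 3 ≡ 3 (mod 4).
    Then x = 2 + 3·3 = 11, valid modulo lcm(3, 4) = 12: x ≡ 11 (mod 12).
  Combine with x ≡ 4 (mod 11): since gcd(12, 11) = 1, we get a unique residue mod 132.
    Write x = 11 + 12·t and substitute into x ≡ 4 (mod 11): 12·t ≡ 4 − 11 = -7 (mod 11).
    Reduce coefficients mod 11: 1·t ≡ 4 (mod 11).
    So t ≡ 4 (mod 11).
    Then x = 11 + 12·4 = 59, valid modulo lcm(12, 11) = 132: x ≡ 59 (mod 132).
Verify: 59 mod 3 = 2 ✓, 59 mod 4 = 3 ✓, 59 mod 11 = 4 ✓.

x ≡ 59 (mod 132).


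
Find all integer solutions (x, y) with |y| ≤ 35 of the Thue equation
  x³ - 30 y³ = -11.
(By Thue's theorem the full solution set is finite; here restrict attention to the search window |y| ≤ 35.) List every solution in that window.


The equation is x³ - 30y³ = -11. For fixed y, x³ = 30·y³ − 11, so a solution requires the RHS to be a perfect cube.
Strategy: iterate y from -35 to 35, compute RHS = 30·y³ − 11, and check whether it is a (positive or negative) perfect cube.
Check small values of y:
  y = 0: RHS = -11 is not a perfect cube.
  y = 1: RHS = 19 is not a perfect cube.
  y = -1: RHS = -41 is not a perfect cube.
  y = 2: RHS = 229 is not a perfect cube.
  y = -2: RHS = -251 is not a perfect cube.
  y = 3: RHS = 799 is not a perfect cube.
  y = -3: RHS = -821 is not a perfect cube.
Continuing the search up to |y| = 35 finds no solutions either.
No (x, y) in the scanned range satisfies the equation.

No integer solutions with |y| ≤ 35.


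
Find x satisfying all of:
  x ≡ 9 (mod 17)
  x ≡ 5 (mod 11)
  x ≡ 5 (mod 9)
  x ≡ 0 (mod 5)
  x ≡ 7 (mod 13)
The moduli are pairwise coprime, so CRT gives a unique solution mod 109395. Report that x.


Product of moduli M = 17 · 11 · 9 · 5 · 13 = 109395.
Merge one congruence at a time:
  Start: x ≡ 9 (mod 17).
  Combine with x ≡ 5 (mod 11); new modulus lcm = 187.
    Write x = 9 + 17·t and substitute into x ≡ 5 (mod 11): 17·t ≡ 5 − 9 = -4 (mod 11).
    Reduce coefficients mod 11: 6·t ≡ 7 (mod 11).
    The inverse of 6 mod 11 is 2 (since 6·2 = 12 = 1·11 + 1), so t ≡ 2·7 = 14 ≡ 3 (mod 11).
    Then x = 9 + 17·3 = 60, valid modulo lcm(17, 11) = 187: x ≡ 60 (mod 187).
  Combine with x ≡ 5 (mod 9); new modulus lcm = 1683.
    Write x = 60 + 187·t and substitute into x ≡ 5 (mod 9): 187·t ≡ 5 − 60 = -55 (mod 9).
    Reduce coefficients mod 9: 7·t ≡ 8 (mod 9).
    The inverse of 7 mod 9 is 4 (since 7·4 = 28 = 3·9 + 1), so t ≡ 4·8 = 32 ≡ 5 (mod 9).
    Then x = 60 + 187·5 = 995, valid modulo lcm(187, 9) = 1683: x ≡ 995 (mod 1683).
  Combine with x ≡ 0 (mod 5); new modulus lcm = 8415.
    Write x = 995 + 1683·t and substitute into x ≡ 0 (mod 5): 1683·t ≡ 0 − 995 = -995 (mod 5).
    Reduce coefficients mod 5: 3·t ≡ 0 (mod 5).
    The inverse of 3 mod 5 is 2 (since 3·2 = 6 = 1·5 + 1), so t ≡ 2·0 = 0 ≡ 0 (mod 5).
    Then x = 995 + 1683·0 = 995, valid modulo lcm(1683, 5) = 8415: x ≡ 995 (mod 8415).
  Combine with x ≡ 7 (mod 13); new modulus lcm = 109395.
    Write x = 995 + 8415·t and substitute into x ≡ 7 (mod 13): 8415·t ≡ 7 − 995 = -988 (mod 13).
    Reduce coefficients mod 13: 4·t ≡ 0 (mod 13).
    The inverse of 4 mod 13 is 10 (since 4·10 = 40 = 3·13 + 1), so t ≡ 10·0 = 0 ≡ 0 (mod 13).
    Then x = 995 + 8415·0 = 995, valid modulo lcm(8415, 13) = 109395: x ≡ 995 (mod 109395).
Verify against each original: 995 mod 17 = 9, 995 mod 11 = 5, 995 mod 9 = 5, 995 mod 5 = 0, 995 mod 13 = 7.

x ≡ 995 (mod 109395).


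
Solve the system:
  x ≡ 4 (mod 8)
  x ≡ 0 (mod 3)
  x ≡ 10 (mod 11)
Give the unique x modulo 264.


Moduli 8, 3, 11 are pairwise coprime; by CRT there is a unique solution modulo M = 8 · 3 · 11 = 264.
Solve pairwise, accumulating the modulus:
  Start with x ≡ 4 (mod 8).
  Combine with x ≡ 0 (mod 3): since gcd(8, 3) = 1, we get a unique residue mod 24.
    Write x = 4 + 8·t and substitute into x ≡ 0 (mod 3): 8·t ≡ 0 − 4 = -4 (mod 3).
    Reduce coefficients mod 3: 2·t ≡ 2 (mod 3).
    The inverse of 2 mod 3 is 2 (since 2·2 = 4 = 1·3 + 1), so t ≡ 2·2 = 4 ≡ 1 (mod 3).
    Then x = 4 + 8·1 = 12, valid modulo lcm(8, 3) = 24: x ≡ 12 (mod 24).
  Combine with x ≡ 10 (mod 11): since gcd(24, 11) = 1, we get a unique residue mod 264.
    Write x = 12 + 24·t and substitute into x ≡ 10 (mod 11): 24·t ≡ 10 − 12 = -2 (mod 11).
    Reduce coefficients mod 11: 2·t ≡ 9 (mod 11).
    The inverse of 2 mod 11 is 6 (since 2·6 = 12 = 1·11 + 1), so t ≡ 6·9 = 54 ≡ 10 (mod 11).
    Then x = 12 + 24·10 = 252, valid modulo lcm(24, 11) = 264: x ≡ 252 (mod 264).
Verify: 252 mod 8 = 4 ✓, 252 mod 3 = 0 ✓, 252 mod 11 = 10 ✓.

x ≡ 252 (mod 264).


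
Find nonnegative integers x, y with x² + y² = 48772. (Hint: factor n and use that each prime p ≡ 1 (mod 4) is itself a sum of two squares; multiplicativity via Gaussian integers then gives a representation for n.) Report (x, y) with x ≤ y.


Step 1: Factor n = 48772 = 2^2 · 89 · 137.
Step 2: Check the mod-4 condition on each prime factor: 2 = 2 (special); 89 ≡ 1 (mod 4), exponent 1; 137 ≡ 1 (mod 4), exponent 1.
All primes ≡ 3 (mod 4) appear to even exponent (or don't appear), so by the two-squares theorem n IS expressible as a sum of two squares.
Step 3: Build a representation. Group n = k² · m with k = 2 and m = 89 · 137 = 12193 (a product of primes ≡ 1 (mod 4)); a representation of m scales to one of n via (k·x)² + (k·y)² = k²(x² + y²). Each prime p ≡ 1 (mod 4) is itself a sum of two squares; find a² by testing p − a² for a perfect square:
  89: 89 − 1² = 88, 89 − 2² = 85, 89 − 3² = 80, 89 − 4² = 73, 89 − 5² = 64 = 8² ⇒ 89 = 5² + 8².
  137: 137 − 1² = 136, 137 − 2² = 133, 137 − 3² = 128, 137 − 4² = 121 = 11² ⇒ 137 = 4² + 11².
  Combine using the Brahmagupta–Fibonacci identity (a² + b²)(c² + d²) = (ac − bd)² + (ad + bc)² = (ac + bd)² + (ad − bc)²:
  89 · 137 = 12193: from (5² + 8²)(4² + 11²), take (5·4 − 8·11, 5·11 + 8·4) = (20 − 88, 55 + 32) = (-68, 87); dropping signs (only squares matter) gives (68, 87); check 68² + 87² = 4624 + 7569 = 12193 ✓.
  Scale by k = 2: (2·68, 2·87) = (136, 174).
Step 4: Order so x ≤ y and verify: 136² + 174² = 18496 + 30276 = 48772 = n. ✓

n = 48772 = 136² + 174² (one valid representation with x ≤ y).


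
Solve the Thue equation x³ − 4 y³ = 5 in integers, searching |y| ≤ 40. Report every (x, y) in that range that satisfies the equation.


The equation is x³ - 4y³ = 5. For fixed y, x³ = 4·y³ + 5, so a solution requires the RHS to be a perfect cube.
Strategy: iterate y from -40 to 40, compute RHS = 4·y³ + 5, and check whether it is a (positive or negative) perfect cube.
Check small values of y:
  y = 0: RHS = 5 is not a perfect cube.
  y = 1: RHS = 9 is not a perfect cube.
  y = -1: RHS = 1 = (1)³ ⇒ x = 1 works.
  y = 2: RHS = 37 is not a perfect cube.
  y = -2: RHS = -27 = (-3)³ ⇒ x = -3 works.
  y = 3: RHS = 113 is not a perfect cube.
  y = -3: RHS = -103 is not a perfect cube.
Continuing the search up to |y| = 40 finds no further solutions beyond those listed.
Collected solutions: (1, -1), (-3, -2).

Solutions (with |y| ≤ 40): (1, -1), (-3, -2).


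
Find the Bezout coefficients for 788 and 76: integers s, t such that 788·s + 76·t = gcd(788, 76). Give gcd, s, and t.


Euclidean algorithm on (788, 76) — divide until remainder is 0:
  788 = 10 · 76 + 28
  76 = 2 · 28 + 20
  28 = 1 · 20 + 8
  20 = 2 · 8 + 4
  8 = 2 · 4 + 0
gcd(788, 76) = 4.
Track Bezout coefficients alongside the remainders: start with r₀ = 788 = a·1 + b·0 (s = 1, t = 0) and r₁ = 76 = a·0 + b·1 (s = 0, t = 1); each new remainder r_{k+1} = r_{k-1} − q_k·r_k inherits s_{k+1} = s_{k-1} − q_k·s_k, t_{k+1} = t_{k-1} − q_k·t_k, so r_k = a·s_k + b·t_k at every step:
  q = 10: r = 28, s = 1 − 10·0 = 1, t = 0 − 10·1 = -10  (check: 788·1 + 76·(-10) = 28)
  q = 2: r = 20, s = 0 − 2·1 = -2, t = 1 − 2·(-10) = 21  (check: 788·(-2) + 76·21 = 20)
  q = 1: r = 8, s = 1 − 1·(-2) = 3, t = -10 − 1·21 = -31  (check: 788·3 + 76·(-31) = 8)
  q = 2: r = 4, s = -2 − 2·3 = -8, t = 21 − 2·(-31) = 83  (check: 788·(-8) + 76·83 = 4)
The row with r = 4 (the gcd) gives the Bezout coefficients s = -8, t = 83.
Result: 788 · (-8) + 76 · (83) = 4.

gcd(788, 76) = 4; s = -8, t = 83 (check: 788·(-8) + 76·83 = 4).


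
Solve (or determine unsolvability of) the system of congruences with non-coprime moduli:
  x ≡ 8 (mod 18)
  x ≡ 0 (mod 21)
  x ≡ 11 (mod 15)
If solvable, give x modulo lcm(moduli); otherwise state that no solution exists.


Moduli 18, 21, 15 are not pairwise coprime, so CRT works modulo lcm(m_i) when all pairwise compatibility conditions hold.
Pairwise compatibility: gcd(m_i, m_j) must divide a_i - a_j for every pair.
Merge one congruence at a time:
  Start: x ≡ 8 (mod 18).
  Combine with x ≡ 0 (mod 21): gcd(18, 21) = 3, and 0 - 8 = -8 is NOT divisible by 3.
    ⇒ system is inconsistent (no integer solution).

No solution (the system is inconsistent).


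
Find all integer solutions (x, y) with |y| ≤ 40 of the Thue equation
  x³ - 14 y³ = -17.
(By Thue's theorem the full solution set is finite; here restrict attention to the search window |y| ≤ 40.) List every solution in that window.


The equation is x³ - 14y³ = -17. For fixed y, x³ = 14·y³ − 17, so a solution requires the RHS to be a perfect cube.
Strategy: iterate y from -40 to 40, compute RHS = 14·y³ − 17, and check whether it is a (positive or negative) perfect cube.
Check small values of y:
  y = 0: RHS = -17 is not a perfect cube.
  y = 1: RHS = -3 is not a perfect cube.
  y = -1: RHS = -31 is not a perfect cube.
  y = 2: RHS = 95 is not a perfect cube.
  y = -2: RHS = -129 is not a perfect cube.
  y = 3: RHS = 361 is not a perfect cube.
  y = -3: RHS = -395 is not a perfect cube.
Continuing the search up to |y| = 40 finds no solutions either.
No (x, y) in the scanned range satisfies the equation.

No integer solutions with |y| ≤ 40.
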